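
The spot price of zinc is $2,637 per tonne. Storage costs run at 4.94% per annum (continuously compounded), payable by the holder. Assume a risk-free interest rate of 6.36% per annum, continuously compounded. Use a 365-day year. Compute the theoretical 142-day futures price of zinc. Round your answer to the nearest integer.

Net carry = r + u − y = 0.0636 + 0.0494 − 0.0000 = 0.1130
F = S·e^((r+u−y)T) = 2637 · e^(0.1130 × 142/365) = 2637 · e^0.043962
= 2637 × 1.044943 = $2,756 per tonne

$2,756 per tonne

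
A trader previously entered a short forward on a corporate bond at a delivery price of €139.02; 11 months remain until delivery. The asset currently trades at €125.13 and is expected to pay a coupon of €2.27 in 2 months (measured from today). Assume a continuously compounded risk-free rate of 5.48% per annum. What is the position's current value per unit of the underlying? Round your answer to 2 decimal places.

PV(remaining coupons) I = 2.27·e^(−0.0548·2/12) = 2.2494
Current forward F = (S − I)·e^(rT) = (125.13 − 2.2494)·e^(0.0548·11/12) = 122.8806 × 1.051516 = 129.2109
Value (long) = (F − K)·e^(−rT) = (129.2109 − 139.02) × 0.951007 = -9.3285
Short position value = −(long value) = €9.33

€9.33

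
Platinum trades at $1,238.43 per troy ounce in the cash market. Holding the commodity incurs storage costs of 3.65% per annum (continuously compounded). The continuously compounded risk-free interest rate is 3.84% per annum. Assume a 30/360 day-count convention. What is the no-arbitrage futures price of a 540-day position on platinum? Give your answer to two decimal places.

$1,385.68 per troy ounce

Net carry = r + u − y = 0.0384 + 0.0365 − 0.0000 = 0.0749
F = S·e^((r+u−y)T) = 1238.43 · e^(0.0749 × 540/360) = 1238.43 · e^0.11235000
= 1238.43 × 1.11890441 = $1,385.68 per troy ounce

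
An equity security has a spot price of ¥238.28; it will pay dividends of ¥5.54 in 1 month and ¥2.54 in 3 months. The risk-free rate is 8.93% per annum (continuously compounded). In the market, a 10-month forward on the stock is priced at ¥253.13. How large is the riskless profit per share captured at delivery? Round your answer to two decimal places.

¥5.04 per share

PV(dividends) I = 5.54·e^(−0.0893·1/12) + 2.54·e^(−0.0893·3/12) = 7.9828
Fair forward F* = (S − I)·e^(rT) = (238.28 − 7.9828)·e^0.074417 = 230.2972 × 1.077256 = 248.0890
Market ¥253.13 > fair 248.0890: forward overpriced → cash-and-carry (borrow at r, buy the stock and collect the dividends, short the forward).
Profit at T = |F_mkt − F*| = |253.13 − 248.0890| = ¥5.04 per share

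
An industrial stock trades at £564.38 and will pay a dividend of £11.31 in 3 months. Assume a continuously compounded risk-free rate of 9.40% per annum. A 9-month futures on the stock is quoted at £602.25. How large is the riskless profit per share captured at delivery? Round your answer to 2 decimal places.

PV(dividends) I = 11.31·e^(−0.0940·3/12) = 11.0473
Fair futures F* = (S − I)·e^(rT) = (564.38 − 11.0473)·e^0.070500 = 553.3327 × 1.073045 = 593.7509
Market £602.25 > fair 593.7509: forward overpriced → cash-and-carry (borrow at r, buy the stock and collect the dividends, short the forward).
Profit at T = |F_mkt − F*| = |602.25 − 593.7509| = £8.50 per share

£8.50 per share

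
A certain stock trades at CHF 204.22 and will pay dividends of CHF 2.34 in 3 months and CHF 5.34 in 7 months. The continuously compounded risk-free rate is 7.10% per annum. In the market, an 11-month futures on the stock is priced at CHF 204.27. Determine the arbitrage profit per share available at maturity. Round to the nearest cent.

CHF 5.76 per share

PV(dividends) I = 2.34·e^(−0.0710·3/12) + 5.34·e^(−0.0710·7/12) = 7.4222
Fair futures F* = (S − I)·e^(rT) = (204.22 − 7.4222)·e^0.065083 = 196.7978 × 1.067248 = 210.0321
Market CHF 204.27 < fair 210.0321: forward underpriced → reverse cash-and-carry (short the stock, invest proceeds at r, pay the dividends, go long the forward).
Profit at T = |F_mkt − F*| = |204.27 − 210.0321| = CHF 5.76 per share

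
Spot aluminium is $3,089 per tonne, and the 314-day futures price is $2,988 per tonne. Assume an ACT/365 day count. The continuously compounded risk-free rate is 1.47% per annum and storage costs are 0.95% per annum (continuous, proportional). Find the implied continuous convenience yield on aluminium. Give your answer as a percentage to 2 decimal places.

6.28%

F = S·e^((r+u−y)T) ⇒ (r+u−y) = ln(F/S)/T
ln(2988/3089) = -0.033243; /T ⇒ -0.038642
y = r + u − ln(F/S)/T = 0.0147 + 0.0095 + 0.038642 = 0.062842
y = 6.28%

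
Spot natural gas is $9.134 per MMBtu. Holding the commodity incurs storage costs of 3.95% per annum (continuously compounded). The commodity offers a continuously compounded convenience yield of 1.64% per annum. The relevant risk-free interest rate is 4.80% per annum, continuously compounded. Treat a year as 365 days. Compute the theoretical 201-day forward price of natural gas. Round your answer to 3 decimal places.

Net carry = r + u − y = 0.0480 + 0.0395 − 0.0164 = 0.0711
F = S·e^((r+u−y)T) = 9.134 · e^(0.0711 × 201/365) = 9.134 · e^0.039154
= 9.134 × 1.039931 = $9.499 per MMBtu

$9.499 per MMBtu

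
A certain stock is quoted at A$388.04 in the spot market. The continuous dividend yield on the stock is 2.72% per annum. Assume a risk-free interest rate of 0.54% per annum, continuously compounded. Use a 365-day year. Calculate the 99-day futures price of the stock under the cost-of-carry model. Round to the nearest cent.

A$385.75

F = S·e^((r − q)T) = 388.04 · e^((0.0054 − 0.0272) × 99/365)
= 388.04 · e^-0.005913 = 388.04 × 0.994104
F = A$385.75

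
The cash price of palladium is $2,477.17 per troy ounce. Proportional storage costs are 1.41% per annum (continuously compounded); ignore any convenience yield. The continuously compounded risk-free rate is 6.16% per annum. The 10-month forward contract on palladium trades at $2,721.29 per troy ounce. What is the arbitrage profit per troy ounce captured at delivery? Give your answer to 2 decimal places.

Fair forward: F* = S·e^(carry·T), with carry = (r + u) = 0.0616 + 0.0141 = 0.0757
F* = 2477.17 · e^(0.0757 × 10/12) = 2477.17 · e^0.06308333 = 2477.17 × 1.06511559 = $2638.4724
Market $2721.29 > fair $2638.4724: forward overpriced → cash-and-carry (buy spot, short the forward).
At maturity, profit = |F_mkt − F*| = |2721.29 − 2638.4724| = $82.82 per troy ounce

$82.82 per troy ounce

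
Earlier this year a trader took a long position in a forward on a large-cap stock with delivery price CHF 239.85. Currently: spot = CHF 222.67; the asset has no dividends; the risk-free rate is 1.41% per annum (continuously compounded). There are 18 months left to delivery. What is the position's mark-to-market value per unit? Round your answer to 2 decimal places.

Current fair forward for the remaining 18 months: F = S·e^(r·T), r = 0.0141
F = 222.67 · e^(0.0141 × 18/12) = 222.67 × 1.021375 = 227.4296
Value of long forward = (F − K)·e^(−rT) = (227.4296 − 239.85) · e^(−0.0141·18/12)
= -12.4204 × 0.979072 = -12.16

-CHF 12.16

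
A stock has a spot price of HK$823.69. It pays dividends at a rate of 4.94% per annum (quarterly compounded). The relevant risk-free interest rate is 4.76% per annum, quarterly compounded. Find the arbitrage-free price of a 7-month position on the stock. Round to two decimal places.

HK$822.84

F = S · (1+r/4)^(4T) / (1+q/4)^(4T)
= 823.69 × 1.027987 / 1.029054 = 823.69 × 0.998963
F = HK$822.84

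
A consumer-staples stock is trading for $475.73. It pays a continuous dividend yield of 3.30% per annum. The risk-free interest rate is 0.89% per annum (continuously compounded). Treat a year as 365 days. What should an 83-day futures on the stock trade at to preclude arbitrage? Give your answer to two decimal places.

F = S·e^((r − q)T) = 475.73 · e^((0.0089 − 0.0330) × 83/365)
= 475.73 · e^-0.005480 = 475.73 × 0.994535
F = $473.13

$473.13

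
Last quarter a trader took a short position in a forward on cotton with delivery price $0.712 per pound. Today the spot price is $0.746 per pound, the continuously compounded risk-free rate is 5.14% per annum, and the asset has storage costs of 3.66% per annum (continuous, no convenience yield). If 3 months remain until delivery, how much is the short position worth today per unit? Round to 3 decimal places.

Current fair forward for the remaining 3 months: F = S·e^((r + u)·T), (r + u) = 0.0514 + 0.0366 = 0.0880
F = 0.746 · e^(0.0880 × 3/12) = 0.746 × 1.022244 = 0.7626
Value of long forward = (F − K)·e^(−rT) = (0.7626 − 0.712) · e^(−0.0514·3/12)
= 0.0506 × 0.987232 = 0.050
Short position value = −(long value) = -$0.050

-$0.050 per pound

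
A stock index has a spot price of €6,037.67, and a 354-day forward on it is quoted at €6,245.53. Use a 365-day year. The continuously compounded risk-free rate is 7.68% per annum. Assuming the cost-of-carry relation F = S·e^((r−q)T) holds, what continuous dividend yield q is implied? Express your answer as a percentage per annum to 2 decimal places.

From F = S·e^((r−q)T): (r − q) = ln(F/S)/T
ln(6245.53/6037.67) = ln(1.034427) = 0.033848
(r − q) = 0.033848 / (354/365) = 0.034900
q = r − ln(F/S)/T = 0.0768 − 0.034900 = 0.041900
q = 4.19%

4.19%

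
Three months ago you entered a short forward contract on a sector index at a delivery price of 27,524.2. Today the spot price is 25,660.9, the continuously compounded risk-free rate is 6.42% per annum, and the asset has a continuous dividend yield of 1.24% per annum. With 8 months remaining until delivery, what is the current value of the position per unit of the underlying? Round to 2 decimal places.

921.37

Current fair forward for the remaining 8 months: F = S·e^((r − q)·T), (r − q) = 0.0642 − 0.0124 = 0.0518
F = 25660.9 · e^(0.0518 × 8/12) = 25660.9 × 1.03513653 = 26562.5350
Value of long forward = (F − K)·e^(−rT) = (26562.5350 − 27524.2) · e^(−0.0642·8/12)
= -961.6650 × 0.95810299 = -921.37
Short position value = −(long value) = 921.37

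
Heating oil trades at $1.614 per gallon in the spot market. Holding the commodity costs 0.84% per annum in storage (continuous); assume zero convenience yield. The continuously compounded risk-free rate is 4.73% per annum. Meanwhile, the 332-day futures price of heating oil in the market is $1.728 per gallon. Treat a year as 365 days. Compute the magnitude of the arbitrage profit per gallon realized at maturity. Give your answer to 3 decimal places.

Fair futures: F* = S·e^(carry·T), with carry = (r + u) = 0.0473 + 0.0084 = 0.0557
F* = 1.614 · e^(0.0557 × 332/365) = 1.614 · e^0.050664 = 1.614 × 1.051969 = $1.6979
Market $1.728 > fair $1.6979: forward overpriced → cash-and-carry (buy spot, short the forward).
At maturity, profit = |F_mkt − F*| = |1.728 − 1.6979| = $0.030 per gallon

$0.030 per gallon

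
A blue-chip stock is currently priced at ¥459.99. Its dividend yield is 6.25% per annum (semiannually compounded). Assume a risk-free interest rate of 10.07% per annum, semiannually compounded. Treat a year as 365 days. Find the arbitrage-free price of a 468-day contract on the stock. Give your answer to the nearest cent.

F = S · (1+r/2)^(2T) / (1+q/2)^(2T)
= 459.99 × 1.134250 / 1.082107 = 459.99 × 1.048187
F = ¥482.16

¥482.16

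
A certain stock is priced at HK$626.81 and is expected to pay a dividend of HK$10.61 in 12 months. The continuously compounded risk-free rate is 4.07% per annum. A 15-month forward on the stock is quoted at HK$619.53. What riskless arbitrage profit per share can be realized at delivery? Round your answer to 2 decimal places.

HK$29.28 per share

PV(dividends) I = 10.61·e^(−0.0407·12/12) = 10.1868
Fair forward F* = (S − I)·e^(rT) = (626.81 − 10.1868)·e^0.050875 = 616.6232 × 1.052191 = 648.8054
Market HK$619.53 < fair 648.8054: forward underpriced → reverse cash-and-carry (short the stock, invest proceeds at r, pay the dividends, go long the forward).
Profit at T = |F_mkt − F*| = |619.53 − 648.8054| = HK$29.28 per share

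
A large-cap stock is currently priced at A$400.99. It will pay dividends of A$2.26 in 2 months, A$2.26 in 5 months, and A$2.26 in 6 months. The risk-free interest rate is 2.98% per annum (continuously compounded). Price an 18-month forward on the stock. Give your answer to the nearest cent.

A$412.31

PV(dividends) I = 2.26·e^(−0.0298·2/12) + 2.26·e^(−0.0298·5/12) + 2.26·e^(−0.0298·6/12)
I = 2.2488 + 2.2321 + 2.2266 = 6.7075
F = (S − I)·e^(rT) = (400.99 − 6.7075) · e^(0.0298·18/12)
= 394.2825 · e^0.044700 = 394.2825 × 1.045714 = A$412.31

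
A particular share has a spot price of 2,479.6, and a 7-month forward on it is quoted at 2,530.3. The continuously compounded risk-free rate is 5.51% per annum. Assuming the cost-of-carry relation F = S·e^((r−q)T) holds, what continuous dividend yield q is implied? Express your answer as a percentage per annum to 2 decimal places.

From F = S·e^((r−q)T): (r − q) = ln(F/S)/T
ln(2530.3/2479.6) = ln(1.020447) = 0.020241
(r − q) = 0.020241 / (7/12) = 0.034699
q = r − ln(F/S)/T = 0.0551 − 0.034699 = 0.020401
q = 2.04%

2.04%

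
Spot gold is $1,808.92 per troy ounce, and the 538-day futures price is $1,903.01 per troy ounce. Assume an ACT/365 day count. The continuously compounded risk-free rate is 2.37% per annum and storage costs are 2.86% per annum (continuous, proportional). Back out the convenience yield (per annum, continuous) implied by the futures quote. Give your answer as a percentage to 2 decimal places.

1.79%

F = S·e^((r+u−y)T) ⇒ (r+u−y) = ln(F/S)/T
ln(1903.01/1808.92) = 0.050707; /T ⇒ 0.034402
y = r + u − ln(F/S)/T = 0.0237 + 0.0286 − 0.034402 = 0.017898
y = 1.79%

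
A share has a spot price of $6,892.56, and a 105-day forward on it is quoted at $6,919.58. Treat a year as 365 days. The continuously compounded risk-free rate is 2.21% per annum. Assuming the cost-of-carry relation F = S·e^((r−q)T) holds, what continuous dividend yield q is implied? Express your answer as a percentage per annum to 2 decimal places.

From F = S·e^((r−q)T): (r − q) = ln(F/S)/T
ln(6919.58/6892.56) = ln(1.003920) = 0.003912
(r − q) = 0.003912 / (105/365) = 0.013599
q = r − ln(F/S)/T = 0.0221 − 0.013599 = 0.008501
q = 0.85%

0.85%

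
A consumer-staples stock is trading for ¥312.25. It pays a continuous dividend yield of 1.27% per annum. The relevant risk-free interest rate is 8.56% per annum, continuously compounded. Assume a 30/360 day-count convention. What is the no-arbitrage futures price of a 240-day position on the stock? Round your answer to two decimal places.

F = S·e^((r − q)T) = 312.25 · e^((0.0856 − 0.0127) × 240/360)
= 312.25 · e^0.048600 = 312.25 × 1.049800
F = ¥327.80

¥327.80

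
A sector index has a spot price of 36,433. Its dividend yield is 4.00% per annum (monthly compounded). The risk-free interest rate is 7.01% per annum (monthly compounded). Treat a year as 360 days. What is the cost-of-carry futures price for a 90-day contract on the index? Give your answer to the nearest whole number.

F = S · (1+r/12)^(12T) / (1+q/12)^(12T)
= 36433 × 1.017628 / 1.010033 = 36433 × 1.007520
F = 36,707

36,707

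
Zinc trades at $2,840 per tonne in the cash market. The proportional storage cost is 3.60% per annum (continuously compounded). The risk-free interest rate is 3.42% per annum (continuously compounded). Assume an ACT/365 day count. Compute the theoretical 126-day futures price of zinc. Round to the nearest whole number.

Net carry = r + u − y = 0.0342 + 0.0360 − 0.0000 = 0.0702
F = S·e^((r+u−y)T) = 2840 · e^(0.0702 × 126/365) = 2840 · e^0.024233
= 2840 × 1.024529 = $2,910 per tonne

$2,910 per tonne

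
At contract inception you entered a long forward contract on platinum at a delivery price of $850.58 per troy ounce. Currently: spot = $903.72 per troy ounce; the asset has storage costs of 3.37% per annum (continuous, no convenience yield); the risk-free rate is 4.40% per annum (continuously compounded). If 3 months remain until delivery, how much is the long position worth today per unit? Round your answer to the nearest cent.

Current fair forward for the remaining 3 months: F = S·e^((r + u)·T), (r + u) = 0.0440 + 0.0337 = 0.0777
F = 903.72 · e^(0.0777 × 3/12) = 903.72 × 1.019615 = 921.4465
Value of long forward = (F − K)·e^(−rT) = (921.4465 − 850.58) · e^(−0.0440·3/12)
= 70.8665 × 0.989060 = 70.09

$70.09 per troy ounce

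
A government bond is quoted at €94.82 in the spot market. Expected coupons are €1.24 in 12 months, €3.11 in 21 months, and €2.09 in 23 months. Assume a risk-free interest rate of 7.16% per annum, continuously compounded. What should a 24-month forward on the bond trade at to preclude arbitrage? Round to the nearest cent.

PV(coupons) I = 1.24·e^(−0.0716·12/12) + 3.11·e^(−0.0716·21/12) + 2.09·e^(−0.0716·23/12)
I = 1.1543 + 2.7437 + 1.8220 = 5.7200
F = (S − I)·e^(rT) = (94.82 − 5.7200) · e^(0.0716·24/12)
= 89.1000 · e^0.143200 = 89.1000 × 1.153961 = €102.82

€102.82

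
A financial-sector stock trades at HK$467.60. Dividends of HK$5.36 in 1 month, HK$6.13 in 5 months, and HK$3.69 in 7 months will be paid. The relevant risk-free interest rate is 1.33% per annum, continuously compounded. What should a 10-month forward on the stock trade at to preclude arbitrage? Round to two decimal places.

HK$457.53

PV(dividends) I = 5.36·e^(−0.0133·1/12) + 6.13·e^(−0.0133·5/12) + 3.69·e^(−0.0133·7/12)
I = 5.3541 + 6.0961 + 3.6615 = 15.1117
F = (S − I)·e^(rT) = (467.60 − 15.1117) · e^(0.0133·10/12)
= 452.4883 · e^0.011083 = 452.4883 × 1.011145 = HK$457.53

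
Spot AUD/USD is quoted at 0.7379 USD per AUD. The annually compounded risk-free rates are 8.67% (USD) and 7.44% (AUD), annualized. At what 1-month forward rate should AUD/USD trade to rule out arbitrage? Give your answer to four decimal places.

0.7386

By covered interest parity, F = S · (1+r_USD)^T / (1+r_AUD)^T
= 0.7379 × 1.006953 / 1.005998 = 0.7379 × 1.000949
F = 0.7386 USD per AUD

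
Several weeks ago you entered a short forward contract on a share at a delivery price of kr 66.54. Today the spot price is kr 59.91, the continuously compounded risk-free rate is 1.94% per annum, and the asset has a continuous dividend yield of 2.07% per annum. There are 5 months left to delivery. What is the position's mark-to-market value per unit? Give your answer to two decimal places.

Current fair forward for the remaining 5 months: F = S·e^((r − q)·T), (r − q) = 0.0194 − 0.0207 = -0.0013
F = 59.91 · e^(-0.0013 × 5/12) = 59.91 × 0.999458 = 59.8775
Value of long forward = (F − K)·e^(−rT) = (59.8775 − 66.54) · e^(−0.0194·5/12)
= -6.6625 × 0.991949 = -6.61
Short position value = −(long value) = kr 6.61

kr 6.61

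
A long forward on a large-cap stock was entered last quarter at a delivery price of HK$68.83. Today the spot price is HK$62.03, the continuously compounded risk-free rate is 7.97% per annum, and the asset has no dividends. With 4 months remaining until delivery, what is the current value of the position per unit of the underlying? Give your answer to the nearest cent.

-HK$5.00

Current fair forward for the remaining 4 months: F = S·e^(r·T), r = 0.0797
F = 62.03 · e^(0.0797 × 4/12) = 62.03 × 1.026923 = 63.7000
Value of long forward = (F − K)·e^(−rT) = (63.7000 − 68.83) · e^(−0.0797·4/12)
= -5.1300 × 0.973783 = -5.00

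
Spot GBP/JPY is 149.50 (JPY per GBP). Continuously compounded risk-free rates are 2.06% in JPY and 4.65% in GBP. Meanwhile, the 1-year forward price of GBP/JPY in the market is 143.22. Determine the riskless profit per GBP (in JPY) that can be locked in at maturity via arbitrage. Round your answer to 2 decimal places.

2.46 per GBP (in JPY)

Fair forward: F* = S·e^(carry·T), with carry = (r_JPY − r_GBP) = 0.0206 − 0.0465 = -0.0259
F* = 149.50 · e^(-0.0259 × 1) = 149.50 · e^-0.025900 = 149.50 × 0.974433 = 145.6777
Market 143.22 < fair 145.6777: forward underpriced → reverse cash-and-carry (short spot, go long the forward).
At maturity, profit = |F_mkt − F*| = |143.22 − 145.6777| = 2.46 per GBP (in JPY)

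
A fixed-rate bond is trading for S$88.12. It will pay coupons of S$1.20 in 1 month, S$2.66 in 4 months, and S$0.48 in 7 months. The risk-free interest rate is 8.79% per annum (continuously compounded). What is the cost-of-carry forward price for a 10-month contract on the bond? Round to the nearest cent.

PV(coupons) I = 1.20·e^(−0.0879·1/12) + 2.66·e^(−0.0879·4/12) + 0.48·e^(−0.0879·7/12)
I = 1.1912 + 2.5832 + 0.4560 = 4.2304
F = (S − I)·e^(rT) = (88.12 − 4.2304) · e^(0.0879·10/12)
= 83.8896 · e^0.073250 = 83.8896 × 1.076000 = S$90.27

S$90.27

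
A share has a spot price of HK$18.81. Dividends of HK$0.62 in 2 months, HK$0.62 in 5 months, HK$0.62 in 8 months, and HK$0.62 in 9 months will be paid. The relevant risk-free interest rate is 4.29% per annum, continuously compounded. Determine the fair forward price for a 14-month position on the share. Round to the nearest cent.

PV(dividends) I = 0.62·e^(−0.0429·2/12) + 0.62·e^(−0.0429·5/12) + 0.62·e^(−0.0429·8/12) + 0.62·e^(−0.0429·9/12)
I = 0.6156 + 0.6090 + 0.6025 + 0.6004 = 2.4275
F = (S − I)·e^(rT) = (18.81 − 2.4275) · e^(0.0429·14/12)
= 16.3825 · e^0.050050 = 16.3825 × 1.051324 = HK$17.22

HK$17.22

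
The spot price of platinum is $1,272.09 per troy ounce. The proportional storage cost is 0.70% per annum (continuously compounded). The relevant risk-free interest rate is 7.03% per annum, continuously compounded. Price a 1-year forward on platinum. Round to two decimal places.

Net carry = r + u − y = 0.0703 + 0.0070 − 0.0000 = 0.0773
F = S·e^((r+u−y)T) = 1272.09 · e^(0.0773 × 1) = 1272.09 · e^0.07730000
= 1272.09 × 1.08036614 = $1,374.32 per troy ounce

$1,374.32 per troy ounce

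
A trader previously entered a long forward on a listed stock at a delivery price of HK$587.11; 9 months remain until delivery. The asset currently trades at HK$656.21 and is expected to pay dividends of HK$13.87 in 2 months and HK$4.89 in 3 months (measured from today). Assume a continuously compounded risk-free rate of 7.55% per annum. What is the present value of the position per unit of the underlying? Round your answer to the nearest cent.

PV(remaining dividends) I = 13.87·e^(−0.0755·2/12) + 4.89·e^(−0.0755·3/12) = 18.4951
Current forward F = (S − I)·e^(rT) = (656.21 − 18.4951)·e^(0.0755·9/12) = 637.7149 × 1.058259 = 674.8675
Value (long) = (F − K)·e^(−rT) = (674.8675 − 587.11) × 0.944948 = 82.9263
Value = HK$82.93

HK$82.93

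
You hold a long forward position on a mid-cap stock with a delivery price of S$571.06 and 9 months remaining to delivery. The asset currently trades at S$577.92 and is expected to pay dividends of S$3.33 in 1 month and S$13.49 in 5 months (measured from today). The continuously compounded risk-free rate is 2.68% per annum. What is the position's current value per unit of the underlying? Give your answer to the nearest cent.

S$1.56

PV(remaining dividends) I = 3.33·e^(−0.0268·1/12) + 13.49·e^(−0.0268·5/12) = 16.6628
Current forward F = (S − I)·e^(rT) = (577.92 − 16.6628)·e^(0.0268·9/12) = 561.2572 × 1.020303 = 572.6524
Value (long) = (F − K)·e^(−rT) = (572.6524 − 571.06) × 0.980101 = 1.5607
Value = S$1.56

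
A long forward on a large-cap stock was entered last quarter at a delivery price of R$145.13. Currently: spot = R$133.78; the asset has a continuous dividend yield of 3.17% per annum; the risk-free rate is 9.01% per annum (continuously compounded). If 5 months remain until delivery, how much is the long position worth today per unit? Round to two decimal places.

-R$7.76

Current fair forward for the remaining 5 months: F = S·e^((r − q)·T), (r − q) = 0.0901 − 0.0317 = 0.0584
F = 133.78 · e^(0.0584 × 5/12) = 133.78 × 1.024632 = 137.0753
Value of long forward = (F − K)·e^(−rT) = (137.0753 − 145.13) · e^(−0.0901·5/12)
= -8.0547 × 0.963154 = -7.76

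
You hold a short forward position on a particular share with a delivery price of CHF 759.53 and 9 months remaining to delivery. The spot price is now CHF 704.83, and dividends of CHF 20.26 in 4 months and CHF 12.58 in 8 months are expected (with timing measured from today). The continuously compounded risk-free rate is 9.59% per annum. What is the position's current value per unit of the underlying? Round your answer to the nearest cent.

CHF 33.41

PV(remaining dividends) I = 20.26·e^(−0.0959·4/12) + 12.58·e^(−0.0959·8/12) = 31.4235
Current forward F = (S − I)·e^(rT) = (704.83 − 31.4235)·e^(0.0959·9/12) = 673.4065 × 1.074575 = 723.6258
Value (long) = (F − K)·e^(−rT) = (723.6258 − 759.53) × 0.930601 = -33.4125
Short position value = −(long value) = CHF 33.41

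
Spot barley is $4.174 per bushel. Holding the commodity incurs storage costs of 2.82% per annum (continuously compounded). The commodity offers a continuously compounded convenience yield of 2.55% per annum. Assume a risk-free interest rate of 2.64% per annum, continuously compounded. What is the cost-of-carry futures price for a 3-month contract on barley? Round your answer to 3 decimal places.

Net carry = r + u − y = 0.0264 + 0.0282 − 0.0255 = 0.0291
F = S·e^((r+u−y)T) = 4.174 · e^(0.0291 × 3/12) = 4.174 · e^0.007275
= 4.174 × 1.007302 = $4.204 per bushel

$4.204 per bushel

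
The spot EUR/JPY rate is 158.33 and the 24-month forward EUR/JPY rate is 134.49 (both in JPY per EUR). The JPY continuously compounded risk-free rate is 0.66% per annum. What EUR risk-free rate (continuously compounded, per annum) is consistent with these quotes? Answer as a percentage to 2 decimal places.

8.82%

F = S·e^((r_JPY − r_EUR)T) ⇒ r_EUR = r_JPY − ln(F/S)/T
ln(134.49/158.33) = -0.163192; /(24/12) = -0.081596
r_EUR = 0.0066 + 0.081596 = 0.088196
r_EUR = 8.82%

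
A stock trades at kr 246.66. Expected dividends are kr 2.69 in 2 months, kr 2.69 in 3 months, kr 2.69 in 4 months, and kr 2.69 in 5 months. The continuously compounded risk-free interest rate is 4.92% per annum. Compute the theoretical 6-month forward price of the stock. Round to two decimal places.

PV(dividends) I = 2.69·e^(−0.0492·2/12) + 2.69·e^(−0.0492·3/12) + 2.69·e^(−0.0492·4/12) + 2.69·e^(−0.0492·5/12)
I = 2.6680 + 2.6571 + 2.6462 + 2.6354 = 10.6067
F = (S − I)·e^(rT) = (246.66 − 10.6067) · e^(0.0492·6/12)
= 236.0533 · e^0.024600 = 236.0533 × 1.024905 = kr 241.93

kr 241.93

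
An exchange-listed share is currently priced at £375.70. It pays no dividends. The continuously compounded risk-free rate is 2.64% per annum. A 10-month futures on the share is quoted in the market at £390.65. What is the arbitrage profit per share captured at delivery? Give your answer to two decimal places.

£6.59 per share

Fair futures: F* = S·e^(carry·T), with carry = r = 0.0264
F* = 375.70 · e^(0.0264 × 10/12) = 375.70 · e^0.022000 = 375.70 × 1.022244 = £384.0571
Market £390.65 > fair £384.0571: forward overpriced → cash-and-carry (buy spot, short the forward).
At maturity, profit = |F_mkt − F*| = |390.65 − 384.0571| = £6.59 per share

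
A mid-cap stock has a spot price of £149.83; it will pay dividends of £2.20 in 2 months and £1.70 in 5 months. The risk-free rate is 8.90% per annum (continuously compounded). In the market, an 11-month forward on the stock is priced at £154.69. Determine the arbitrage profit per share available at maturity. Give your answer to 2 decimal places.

£3.75 per share

PV(dividends) I = 2.20·e^(−0.0890·2/12) + 1.70·e^(−0.0890·5/12) = 3.8057
Fair forward F* = (S − I)·e^(rT) = (149.83 − 3.8057)·e^0.081583 = 146.0243 × 1.085003 = 158.4368
Market £154.69 < fair 158.4368: forward underpriced → reverse cash-and-carry (short the stock, invest proceeds at r, pay the dividends, go long the forward).
Profit at T = |F_mkt − F*| = |154.69 − 158.4368| = £3.75 per share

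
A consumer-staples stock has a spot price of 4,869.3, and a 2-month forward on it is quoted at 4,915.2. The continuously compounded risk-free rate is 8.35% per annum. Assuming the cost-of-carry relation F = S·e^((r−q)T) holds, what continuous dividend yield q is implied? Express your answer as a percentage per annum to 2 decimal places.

2.72%

From F = S·e^((r−q)T): (r − q) = ln(F/S)/T
ln(4915.2/4869.3) = ln(1.009426) = 0.009382
(r − q) = 0.009382 / (2/12) = 0.056292
q = r − ln(F/S)/T = 0.0835 − 0.056292 = 0.027208
q = 2.72%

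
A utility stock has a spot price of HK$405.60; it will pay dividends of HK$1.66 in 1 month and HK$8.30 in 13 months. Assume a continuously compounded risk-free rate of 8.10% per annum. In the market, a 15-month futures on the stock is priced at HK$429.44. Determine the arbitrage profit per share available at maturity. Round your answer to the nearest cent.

HK$9.14 per share

PV(dividends) I = 1.66·e^(−0.0810·1/12) + 8.30·e^(−0.0810·13/12) = 9.2515
Fair futures F* = (S − I)·e^(rT) = (405.60 − 9.2515)·e^0.101250 = 396.3485 × 1.106553 = 438.5806
Market HK$429.44 < fair 438.5806: forward underpriced → reverse cash-and-carry (short the stock, invest proceeds at r, pay the dividends, go long the forward).
Profit at T = |F_mkt − F*| = |429.44 − 438.5806| = HK$9.14 per share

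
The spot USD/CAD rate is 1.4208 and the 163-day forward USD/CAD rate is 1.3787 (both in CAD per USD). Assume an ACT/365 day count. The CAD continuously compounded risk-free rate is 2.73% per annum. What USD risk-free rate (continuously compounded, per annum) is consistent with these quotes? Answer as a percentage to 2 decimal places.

F = S·e^((r_CAD − r_USD)T) ⇒ r_USD = r_CAD − ln(F/S)/T
ln(1.3787/1.4208) = -0.030079; /(163/365) = -0.067355
r_USD = 0.0273 + 0.067355 = 0.094655
r_USD = 9.47%

9.47%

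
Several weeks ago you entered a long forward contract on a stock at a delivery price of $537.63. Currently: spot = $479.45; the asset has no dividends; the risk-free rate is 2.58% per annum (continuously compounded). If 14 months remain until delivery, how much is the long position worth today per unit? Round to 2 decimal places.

-$42.24

Current fair forward for the remaining 14 months: F = S·e^(r·T), r = 0.0258
F = 479.45 · e^(0.0258 × 14/12) = 479.45 × 1.030558 = 494.1010
Value of long forward = (F − K)·e^(−rT) = (494.1010 − 537.63) · e^(−0.0258·14/12)
= -43.5290 × 0.970348 = -42.24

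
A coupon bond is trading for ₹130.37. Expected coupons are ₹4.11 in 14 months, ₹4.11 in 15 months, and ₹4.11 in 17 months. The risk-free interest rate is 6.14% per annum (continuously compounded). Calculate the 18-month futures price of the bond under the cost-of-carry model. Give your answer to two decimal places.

₹130.45

PV(coupons) I = 4.11·e^(−0.0614·14/12) + 4.11·e^(−0.0614·15/12) + 4.11·e^(−0.0614·17/12)
I = 3.8259 + 3.8064 + 3.7676 = 11.3999
F = (S − I)·e^(rT) = (130.37 − 11.3999) · e^(0.0614·18/12)
= 118.9701 · e^0.092100 = 118.9701 × 1.096474 = ₹130.45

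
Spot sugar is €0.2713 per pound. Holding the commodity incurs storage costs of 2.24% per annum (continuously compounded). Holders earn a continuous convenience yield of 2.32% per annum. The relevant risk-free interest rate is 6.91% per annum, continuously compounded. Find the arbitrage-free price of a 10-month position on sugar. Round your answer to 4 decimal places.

Net carry = r + u − y = 0.0691 + 0.0224 − 0.0232 = 0.0683
F = S·e^((r+u−y)T) = 0.2713 · e^(0.0683 × 10/12) = 0.2713 · e^0.056917
= 0.2713 × 1.058568 = €0.2872 per pound

€0.2872 per pound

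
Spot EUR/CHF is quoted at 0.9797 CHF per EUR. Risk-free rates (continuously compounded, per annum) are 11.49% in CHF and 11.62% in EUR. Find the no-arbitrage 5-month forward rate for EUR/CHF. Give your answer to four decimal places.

F = S·e^((r_CHF − r_EUR)T) = 0.9797 · e^((0.1149 − 0.1162) × 5/12)
= 0.9797 · e^-0.000542 = 0.9797 × 0.999458
F = 0.9792 CHF per EUR

0.9792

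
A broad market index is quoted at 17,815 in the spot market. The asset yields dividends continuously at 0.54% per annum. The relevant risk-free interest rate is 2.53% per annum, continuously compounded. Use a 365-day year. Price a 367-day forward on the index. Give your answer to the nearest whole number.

18,175

F = S·e^((r − q)T) = 17815 · e^((0.0253 − 0.0054) × 367/365)
= 17815 · e^0.020009 = 17815 × 1.020211
F = 18,175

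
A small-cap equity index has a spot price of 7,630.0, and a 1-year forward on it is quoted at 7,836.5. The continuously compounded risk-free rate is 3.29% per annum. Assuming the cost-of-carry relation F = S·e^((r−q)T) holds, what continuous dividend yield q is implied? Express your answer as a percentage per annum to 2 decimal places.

0.62%

From F = S·e^((r−q)T): (r − q) = ln(F/S)/T
ln(7836.5/7630.0) = ln(1.027064) = 0.026704
(r − q) = 0.026704 / (1) = 0.026704
q = r − ln(F/S)/T = 0.0329 − 0.026704 = 0.006196
q = 0.62%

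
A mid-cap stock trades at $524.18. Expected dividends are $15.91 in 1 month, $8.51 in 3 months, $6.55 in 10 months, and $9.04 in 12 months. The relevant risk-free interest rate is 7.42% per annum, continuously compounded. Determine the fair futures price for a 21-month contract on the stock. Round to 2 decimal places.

$552.78

PV(dividends) I = 15.91·e^(−0.0742·1/12) + 8.51·e^(−0.0742·3/12) + 6.55·e^(−0.0742·10/12) + 9.04·e^(−0.0742·12/12)
I = 15.8119 + 8.3536 + 6.1573 + 8.3935 = 38.7163
F = (S − I)·e^(rT) = (524.18 − 38.7163) · e^(0.0742·21/12)
= 485.4637 · e^0.129850 = 485.4637 × 1.138658 = $552.78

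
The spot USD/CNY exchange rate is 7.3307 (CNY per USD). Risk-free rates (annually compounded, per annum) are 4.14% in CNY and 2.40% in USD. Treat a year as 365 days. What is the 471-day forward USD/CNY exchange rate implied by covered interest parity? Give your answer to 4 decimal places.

7.4918

By covered interest parity, F = S · (1+r_CNY)^T / (1+r_USD)^T
= 7.3307 × 1.053741 / 1.031077 = 7.3307 × 1.021981
F = 7.4918 CNY per USD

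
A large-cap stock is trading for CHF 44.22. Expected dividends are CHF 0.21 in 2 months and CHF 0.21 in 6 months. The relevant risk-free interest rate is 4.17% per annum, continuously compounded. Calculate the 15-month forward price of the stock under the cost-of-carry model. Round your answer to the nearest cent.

PV(dividends) I = 0.21·e^(−0.0417·2/12) + 0.21·e^(−0.0417·6/12)
I = 0.2085 + 0.2057 = 0.4142
F = (S − I)·e^(rT) = (44.22 − 0.4142) · e^(0.0417·15/12)
= 43.8058 · e^0.052125 = 43.8058 × 1.053507 = CHF 46.15

CHF 46.15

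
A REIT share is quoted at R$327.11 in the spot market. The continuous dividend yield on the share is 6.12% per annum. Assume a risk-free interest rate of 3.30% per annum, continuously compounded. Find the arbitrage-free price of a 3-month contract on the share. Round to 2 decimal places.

F = S·e^((r − q)T) = 327.11 · e^((0.0330 − 0.0612) × 3/12)
= 327.11 · e^-0.007050 = 327.11 × 0.992975
F = R$324.81

R$324.81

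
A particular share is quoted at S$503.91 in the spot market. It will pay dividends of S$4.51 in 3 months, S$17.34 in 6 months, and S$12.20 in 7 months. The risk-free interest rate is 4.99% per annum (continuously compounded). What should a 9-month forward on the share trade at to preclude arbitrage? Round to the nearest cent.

PV(dividends) I = 4.51·e^(−0.0499·3/12) + 17.34·e^(−0.0499·6/12) + 12.20·e^(−0.0499·7/12)
I = 4.4541 + 16.9127 + 11.8500 = 33.2168
F = (S − I)·e^(rT) = (503.91 − 33.2168) · e^(0.0499·9/12)
= 470.6932 · e^0.037425 = 470.6932 × 1.038134 = S$488.64

S$488.64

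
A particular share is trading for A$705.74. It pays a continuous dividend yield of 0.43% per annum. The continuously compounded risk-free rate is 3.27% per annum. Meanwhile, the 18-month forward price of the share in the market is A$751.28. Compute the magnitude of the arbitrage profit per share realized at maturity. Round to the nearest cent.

Fair forward: F* = S·e^(carry·T), with carry = (r − q) = 0.0327 − 0.0043 = 0.0284
F* = 705.74 · e^(0.0284 × 18/12) = 705.74 · e^0.042600 = 705.74 × 1.043520 = A$736.4538
Market A$751.28 > fair A$736.4538: forward overpriced → cash-and-carry (buy spot, short the forward).
At maturity, profit = |F_mkt − F*| = |751.28 − 736.4538| = A$14.83 per share

A$14.83 per share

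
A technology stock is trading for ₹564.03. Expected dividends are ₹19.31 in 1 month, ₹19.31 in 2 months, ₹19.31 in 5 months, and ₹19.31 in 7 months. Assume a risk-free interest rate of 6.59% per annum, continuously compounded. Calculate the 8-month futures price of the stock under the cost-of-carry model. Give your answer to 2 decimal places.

₹510.29

PV(dividends) I = 19.31·e^(−0.0659·1/12) + 19.31·e^(−0.0659·2/12) + 19.31·e^(−0.0659·5/12) + 19.31·e^(−0.0659·7/12)
I = 19.2042 + 19.0991 + 18.7870 + 18.5818 = 75.6721
F = (S − I)·e^(rT) = (564.03 − 75.6721) · e^(0.0659·8/12)
= 488.3579 · e^0.043933 = 488.3579 × 1.044912 = ₹510.29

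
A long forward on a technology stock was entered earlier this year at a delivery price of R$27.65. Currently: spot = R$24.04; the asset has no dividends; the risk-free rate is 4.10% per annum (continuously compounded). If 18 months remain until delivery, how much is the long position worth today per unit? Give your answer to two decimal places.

-R$1.96

Current fair forward for the remaining 18 months: F = S·e^(r·T), r = 0.0410
F = 24.04 · e^(0.0410 × 18/12) = 24.04 × 1.063430 = 25.5649
Value of long forward = (F − K)·e^(−rT) = (25.5649 − 27.65) · e^(−0.0410·18/12)
= -2.0851 × 0.940353 = -1.96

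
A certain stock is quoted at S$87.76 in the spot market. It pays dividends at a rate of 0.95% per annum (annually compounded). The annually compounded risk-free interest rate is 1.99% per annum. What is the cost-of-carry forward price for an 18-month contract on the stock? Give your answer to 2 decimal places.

F = S · (1+r)^T / (1+q)^T
= 87.76 × 1.029998 / 1.014284 = 87.76 × 1.015493
F = S$89.12

S$89.12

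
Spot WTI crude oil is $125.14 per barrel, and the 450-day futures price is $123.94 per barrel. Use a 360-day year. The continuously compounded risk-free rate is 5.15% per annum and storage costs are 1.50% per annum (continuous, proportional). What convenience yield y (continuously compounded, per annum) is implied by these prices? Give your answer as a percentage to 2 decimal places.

F = S·e^((r+u−y)T) ⇒ (r+u−y) = ln(F/S)/T
ln(123.94/125.14) = -0.009636; /T ⇒ -0.007709
y = r + u − ln(F/S)/T = 0.0515 + 0.0150 + 0.007709 = 0.074209
y = 7.42%

7.42%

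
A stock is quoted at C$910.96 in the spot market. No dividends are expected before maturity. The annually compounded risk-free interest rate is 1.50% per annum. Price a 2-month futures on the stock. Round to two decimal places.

C$913.22

F = S · (1+r)^T
= 910.96 × 1.002485
F = C$913.22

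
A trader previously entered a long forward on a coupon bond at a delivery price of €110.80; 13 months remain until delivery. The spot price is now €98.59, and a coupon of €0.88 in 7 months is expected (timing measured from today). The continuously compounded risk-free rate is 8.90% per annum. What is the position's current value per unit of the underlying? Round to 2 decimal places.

PV(remaining coupons) I = 0.88·e^(−0.0890·7/12) = 0.8355
Current forward F = (S − I)·e^(rT) = (98.59 − 0.8355)·e^(0.0890·13/12) = 97.7545 × 1.101218 = 107.6490
Value (long) = (F − K)·e^(−rT) = (107.6490 − 110.80) × 0.908086 = -2.8614
Value = -€2.86

-€2.86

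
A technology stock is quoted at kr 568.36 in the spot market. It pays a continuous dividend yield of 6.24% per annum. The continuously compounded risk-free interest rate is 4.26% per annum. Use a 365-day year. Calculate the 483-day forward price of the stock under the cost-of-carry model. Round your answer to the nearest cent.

kr 553.66

F = S·e^((r − q)T) = 568.36 · e^((0.0426 − 0.0624) × 483/365)
= 568.36 · e^-0.026201 = 568.36 × 0.974139
F = kr 553.66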